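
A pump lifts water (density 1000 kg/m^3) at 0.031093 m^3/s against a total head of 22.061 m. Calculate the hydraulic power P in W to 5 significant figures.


Approach: apply the hydraulic power relation, P = rho*g*Q*H.
P = 1000 * 9.81 * 0.031093 * 22.061 = 6729.1 W
Therefore the hydraulic power P = 6729.1 W.


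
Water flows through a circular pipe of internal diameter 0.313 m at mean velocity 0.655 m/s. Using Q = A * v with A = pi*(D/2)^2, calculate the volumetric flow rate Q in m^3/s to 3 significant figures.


A = pi*(0.313/2)^2 = 0.076945 m^2
Q = 0.076945 * 0.655 = 0.0504 m^3/s
Therefore the volumetric flow rate Q = 0.0504 m^3/s.


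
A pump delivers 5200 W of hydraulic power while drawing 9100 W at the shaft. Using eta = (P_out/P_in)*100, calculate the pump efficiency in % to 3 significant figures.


eta = (5200 / 9100) * 100 = 57.1 %
Therefore the pump efficiency = 57.1 %.


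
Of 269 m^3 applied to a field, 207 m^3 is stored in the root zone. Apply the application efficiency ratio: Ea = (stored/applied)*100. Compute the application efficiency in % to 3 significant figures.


Ea = (207/269)*100 = 77.0 %
Therefore the application efficiency = 77.0 %.


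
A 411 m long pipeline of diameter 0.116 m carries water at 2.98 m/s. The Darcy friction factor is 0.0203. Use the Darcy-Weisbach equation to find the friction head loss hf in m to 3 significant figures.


Approach: apply the Darcy-Weisbach equation, hf = f*(L/D)*(v^2/(2g)).
hf = 0.0203 * (411/0.116) * (2.98^2 / (2*9.81))
hf = 32.6 m
Therefore the friction head loss hf = 32.6 m.


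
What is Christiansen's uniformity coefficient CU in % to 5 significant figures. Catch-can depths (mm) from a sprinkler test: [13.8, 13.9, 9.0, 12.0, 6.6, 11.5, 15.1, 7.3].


Approach: apply Christiansen's uniformity coefficient, CU = (1 - mean_abs_deviation/mean)*100.
mean = 11.15000 mm
mean |d_i - mean| = 2.637500 mm
CU = (1 - 2.637500/11.15000)*100 = 76.345 %
Therefore Christiansen's uniformity coefficient CU = 76.345 %.


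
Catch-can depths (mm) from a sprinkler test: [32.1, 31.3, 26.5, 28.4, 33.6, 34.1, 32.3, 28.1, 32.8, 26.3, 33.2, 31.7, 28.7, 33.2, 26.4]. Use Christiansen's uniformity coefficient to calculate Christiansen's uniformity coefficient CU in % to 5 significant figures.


Approach: apply Christiansen's uniformity coefficient, CU = (1 - mean_abs_deviation/mean)*100.
mean = 30.58000 mm
mean |d_i - mean| = 2.544000 mm
CU = (1 - 2.544000/30.58000)*100 = 91.681 %
Therefore Christiansen's uniformity coefficient CU = 91.681 %.


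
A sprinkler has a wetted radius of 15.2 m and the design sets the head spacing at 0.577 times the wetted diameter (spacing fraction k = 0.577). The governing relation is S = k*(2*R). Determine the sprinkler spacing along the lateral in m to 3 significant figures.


S = 0.577 * (2 * 15.2) = 17.5 m
Therefore the sprinkler spacing along the lateral = 17.5 m.


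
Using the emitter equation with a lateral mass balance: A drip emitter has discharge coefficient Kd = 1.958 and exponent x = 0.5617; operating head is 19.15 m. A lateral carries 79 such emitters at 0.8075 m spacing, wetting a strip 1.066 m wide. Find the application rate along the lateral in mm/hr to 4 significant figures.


Approach: apply the emitter equation with a lateral mass balance, q = Kd*h^x; Q = n*q; rate = Q/(n*spacing*width).
Step 1 — single emitter flow (q = Kd*h^x):
  q = 1.958 * 19.15^0.5617 = 10.2803 L/hr
Step 2 — total lateral flow: Q = 79 * 10.2803 = 812.146 L/hr
Step 3 — wetted area: A = 79 * 0.8075 * 1.066 = 68.0028 m^2
Step 4 — application rate: Q/A = 812.146/68.0028 = 11.94 mm/hr
Therefore the application rate along the lateral = 11.94 mm/hr.


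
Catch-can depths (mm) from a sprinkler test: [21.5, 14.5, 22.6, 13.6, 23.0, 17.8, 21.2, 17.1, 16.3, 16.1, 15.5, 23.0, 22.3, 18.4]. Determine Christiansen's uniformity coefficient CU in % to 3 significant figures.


Approach: apply Christiansen's uniformity coefficient, CU = (1 - mean_abs_deviation/mean)*100.
mean = 18.779 mm
mean |d_i - mean| = 2.9898 mm
CU = (1 - 2.9898/18.779)*100 = 84.1 %
Therefore Christiansen's uniformity coefficient CU = 84.1 %.


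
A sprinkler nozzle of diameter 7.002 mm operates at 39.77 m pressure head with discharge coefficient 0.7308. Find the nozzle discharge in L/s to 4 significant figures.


Approach: apply the orifice equation, Q = Cd*A*sqrt(2*g*h), A = pi*(d/2)^2.
A = pi*(7.002e-3/2)^2 = 3.85065e-05 m^2
Q = 0.7308 * 3.85065e-05 * sqrt(2*9.81*39.77) * 1000 = 0.7861 L/s
Therefore the nozzle discharge = 0.7861 L/s.


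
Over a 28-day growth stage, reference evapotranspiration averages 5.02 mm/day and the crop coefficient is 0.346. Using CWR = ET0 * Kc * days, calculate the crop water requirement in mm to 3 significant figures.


CWR = 5.02 * 0.346 * 28 = 48.6 mm
Therefore the crop water requirement = 48.6 mm.


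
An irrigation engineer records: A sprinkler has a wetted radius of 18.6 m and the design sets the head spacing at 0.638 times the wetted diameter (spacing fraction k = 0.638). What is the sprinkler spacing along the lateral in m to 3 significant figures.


Approach: apply the sprinkler spacing rule (spacing as a fraction of wetted diameter), S = k*(2*R).
S = 0.638 * (2 * 18.6) = 23.7 m
Therefore the sprinkler spacing along the lateral = 23.7 m.


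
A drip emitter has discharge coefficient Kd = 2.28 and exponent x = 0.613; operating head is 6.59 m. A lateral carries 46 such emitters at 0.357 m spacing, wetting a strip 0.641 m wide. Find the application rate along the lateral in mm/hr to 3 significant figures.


Approach: apply the emitter equation with a lateral mass balance, q = Kd*h^x; Q = n*q; rate = Q/(n*spacing*width).
Step 1 — single emitter flow (q = Kd*h^x):
  q = 2.28 * 6.59^0.613 = 7.2429 L/hr
Step 2 — total lateral flow: Q = 46 * 7.2429 = 333.17 L/hr
Step 3 — wetted area: A = 46 * 0.357 * 0.641 = 10.527 m^2
Step 4 — application rate: Q/A = 333.17/10.527 = 31.7 mm/hr
Therefore the application rate along the lateral = 31.7 mm/hr.


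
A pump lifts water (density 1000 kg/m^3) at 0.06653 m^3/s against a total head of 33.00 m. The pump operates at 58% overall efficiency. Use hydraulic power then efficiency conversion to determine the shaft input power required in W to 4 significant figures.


Approach: apply hydraulic power then efficiency conversion, P = rho*g*Q*H; P_in = P/eta.
Step 1 — hydraulic power (P = rho*g*Q*H):
  P = 1000 * 9.81 * 0.06653 * 33.00 = 21537.8 W
Step 2 — input power: P_in = P/eta = 21537.8 / 0.58 = 37130 W
Therefore the shaft input power required = 37130 W.


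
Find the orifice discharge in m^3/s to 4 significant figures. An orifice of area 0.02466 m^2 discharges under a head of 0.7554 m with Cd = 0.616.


Approach: apply the orifice equation, Q = Cd*A*sqrt(2*g*h).
Q = 0.616 * 0.02466 * sqrt(2*9.81*0.7554) = 0.05848 m^3/s
Therefore the orifice discharge = 0.05848 m^3/s.


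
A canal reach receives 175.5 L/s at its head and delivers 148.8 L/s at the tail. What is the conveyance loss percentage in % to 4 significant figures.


Approach: apply the conveyance loss ratio, loss% = ((Q_head - Q_tail)/Q_head)*100.
loss = ((175.5 - 148.8)/175.5)*100 = 15.21 %
Therefore the conveyance loss percentage = 15.21 %.


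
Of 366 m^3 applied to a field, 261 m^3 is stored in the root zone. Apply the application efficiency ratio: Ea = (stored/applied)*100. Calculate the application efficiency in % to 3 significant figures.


Ea = (261/366)*100 = 71.3 %
Therefore the application efficiency = 71.3 %.


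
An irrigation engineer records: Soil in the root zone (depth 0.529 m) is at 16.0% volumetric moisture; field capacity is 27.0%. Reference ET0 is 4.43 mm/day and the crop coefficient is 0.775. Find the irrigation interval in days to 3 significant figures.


Approach: apply soil-water budget scheduling, SMD = (FC-theta)/100*depth*1000; ETc = ET0*Kc; interval = SMD/ETc.
Step 1 — soil moisture deficit:
  SMD = (27.0 - 16.0)/100 * 0.529 * 1000 = 58.190 mm
Step 2 — daily crop ET (ETc = ET0*Kc):
  ETc = 4.43 * 0.775 = 3.4332 mm/day
Step 3 — irrigation interval (SMD/ETc):
  interval = 58.190 / 3.4332 = 16.9 days
Therefore the irrigation interval = 16.9 days.


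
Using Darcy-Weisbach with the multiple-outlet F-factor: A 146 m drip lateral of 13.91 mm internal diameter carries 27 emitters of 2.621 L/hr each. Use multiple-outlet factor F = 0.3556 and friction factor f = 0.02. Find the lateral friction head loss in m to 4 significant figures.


Approach: apply Darcy-Weisbach with the multiple-outlet F-factor, Q = n*q/(3600*1000) m^3/s; v = Q/A; hf = F*f*(L/D)*(v^2/(2g)).
Q = 27*2.621/(3600*1000) = 1.96575e-05 m^3/s
A = pi*(13.91e-3/2)^2 = 1.51965e-04 m^2, so v = Q/A = 0.129355 m/s
hf = 0.3556*0.02*(146/0.01391)*(0.129355^2/(2*9.81)) = 0.06366 m
Therefore the lateral friction head loss = 0.06366 m.


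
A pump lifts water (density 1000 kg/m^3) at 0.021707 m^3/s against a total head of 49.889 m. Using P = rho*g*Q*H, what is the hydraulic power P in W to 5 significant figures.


P = 1000 * 9.81 * 0.021707 * 49.889 = 10624 W
Therefore the hydraulic power P = 10624 W.


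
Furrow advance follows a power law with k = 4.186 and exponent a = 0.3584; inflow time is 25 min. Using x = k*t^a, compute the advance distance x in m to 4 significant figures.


x = 4.186 * 25^0.3584 = 13.27 m
Therefore the advance distance x = 13.27 m.


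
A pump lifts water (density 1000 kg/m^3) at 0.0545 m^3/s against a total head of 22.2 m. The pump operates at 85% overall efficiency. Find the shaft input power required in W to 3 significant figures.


Approach: apply hydraulic power then efficiency conversion, P = rho*g*Q*H; P_in = P/eta.
Step 1 — hydraulic power (P = rho*g*Q*H):
  P = 1000 * 9.81 * 0.0545 * 22.2 = 11869 W
Step 2 — input power: P_in = P/eta = 11869 / 0.85 = 14000 W
Therefore the shaft input power required = 14000 W.


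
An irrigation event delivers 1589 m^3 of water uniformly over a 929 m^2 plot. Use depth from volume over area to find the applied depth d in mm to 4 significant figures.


Approach: apply depth from volume over area, d = (V/A)*1000.
d = (1589 / 929) * 1000 = 1710 mm
Therefore the applied depth d = 1710 mm.


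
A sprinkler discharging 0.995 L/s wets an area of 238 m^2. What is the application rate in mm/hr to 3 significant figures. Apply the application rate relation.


Approach: apply the application rate relation, rate = (Q/A)*3600.
rate = (0.995 / 238) * 3600 = 15.1 mm/hr
Therefore the application rate = 15.1 mm/hr.


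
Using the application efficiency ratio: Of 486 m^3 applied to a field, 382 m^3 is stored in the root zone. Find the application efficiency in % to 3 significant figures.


Approach: apply the application efficiency ratio, Ea = (stored/applied)*100.
Ea = (382/486)*100 = 78.6 %
Therefore the application efficiency = 78.6 %.


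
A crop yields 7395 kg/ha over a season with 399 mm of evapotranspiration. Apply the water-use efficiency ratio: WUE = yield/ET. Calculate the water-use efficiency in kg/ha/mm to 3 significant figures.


WUE = 7395 / 399 = 18.5 kg/ha/mm
Therefore the water-use efficiency = 18.5 kg/ha/mm.


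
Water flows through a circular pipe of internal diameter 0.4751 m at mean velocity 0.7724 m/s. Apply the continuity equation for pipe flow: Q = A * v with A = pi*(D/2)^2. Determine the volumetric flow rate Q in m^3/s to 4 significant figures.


A = pi*(0.4751/2)^2 = 0.177280 m^2
Q = 0.177280 * 0.7724 = 0.1369 m^3/s
Therefore the volumetric flow rate Q = 0.1369 m^3/s.


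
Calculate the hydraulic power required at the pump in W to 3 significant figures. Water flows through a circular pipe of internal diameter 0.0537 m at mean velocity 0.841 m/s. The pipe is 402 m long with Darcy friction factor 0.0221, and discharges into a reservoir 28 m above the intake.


Approach: apply continuity + Darcy-Weisbach + hydraulic power, Q = A*v; hf = f*(L/D)*(v^2/(2g)); H = static + hf; P = rho*g*Q*H.
Step 1 — flow rate (continuity, Q = A*v):
  A = pi*(0.0537/2)^2 = 0.0022648 m^2
  Q = 0.0022648 * 0.841 = 0.0019047 m^3/s
Step 2 — friction head loss (Darcy-Weisbach):
  hf = 0.0221 * (402/0.0537) * (0.841^2 / (2*9.81))
  hf = 5.9640 m
Step 3 — total head: H = 28 + 5.9640 = 33.964 m
Step 4 — hydraulic power (P = rho*g*Q*H):
  P = 1000 * 9.81 * 0.0019047 * 33.964 = 635 W
Therefore the hydraulic power required at the pump = 635 W.


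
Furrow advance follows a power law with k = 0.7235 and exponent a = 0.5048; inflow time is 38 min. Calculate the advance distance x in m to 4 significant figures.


Approach: apply the power-law advance function, x = k*t^a.
x = 0.7235 * 38^0.5048 = 4.539 m
Therefore the advance distance x = 4.539 m.


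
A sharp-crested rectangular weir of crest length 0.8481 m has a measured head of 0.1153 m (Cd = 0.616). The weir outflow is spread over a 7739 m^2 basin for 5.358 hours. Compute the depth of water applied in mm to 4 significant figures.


Approach: apply the rectangular weir equation with a volume-to-depth conversion, Q = (2/3)*Cd*L*sqrt(2g)*H^1.5; d = Q*t/A * 1000.
Step 1 — weir discharge:
  Q = (2/3)*0.616*0.8481*sqrt(2*9.81)*0.1153^1.5 = 0.0603990 m^3/s
Step 2 — volume: V = 0.0603990 * 5.358*3600 = 1165.02 m^3
Step 3 — depth: d = V/A * 1000 = 1165.02/7739 * 1000 = 150.5 mm
Therefore the depth of water applied = 150.5 mm.


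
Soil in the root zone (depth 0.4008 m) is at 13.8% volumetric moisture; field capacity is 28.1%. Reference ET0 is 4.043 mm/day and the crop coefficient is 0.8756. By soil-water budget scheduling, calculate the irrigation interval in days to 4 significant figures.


Approach: apply soil-water budget scheduling, SMD = (FC-theta)/100*depth*1000; ETc = ET0*Kc; interval = SMD/ETc.
Step 1 — soil moisture deficit:
  SMD = (28.1 - 13.8)/100 * 0.4008 * 1000 = 57.3144 mm
Step 2 — daily crop ET (ETc = ET0*Kc):
  ETc = 4.043 * 0.8756 = 3.54005 mm/day
Step 3 — irrigation interval (SMD/ETc):
  interval = 57.3144 / 3.54005 = 16.19 days
Therefore the irrigation interval = 16.19 days.


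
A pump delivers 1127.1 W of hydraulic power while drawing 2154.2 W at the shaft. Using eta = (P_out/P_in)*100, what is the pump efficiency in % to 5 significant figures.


eta = (1127.1 / 2154.2) * 100 = 52.321 %
Therefore the pump efficiency = 52.321 %.


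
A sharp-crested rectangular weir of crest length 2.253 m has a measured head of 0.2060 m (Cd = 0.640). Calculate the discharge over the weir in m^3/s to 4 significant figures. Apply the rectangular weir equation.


Approach: apply the rectangular weir equation, Q = (2/3)*Cd*L*sqrt(2g)*H^1.5.
Q = (2/3)*0.640*2.253*sqrt(2*9.81)*0.2060^1.5 = 0.3981 m^3/s
Therefore the discharge over the weir = 0.3981 m^3/s.


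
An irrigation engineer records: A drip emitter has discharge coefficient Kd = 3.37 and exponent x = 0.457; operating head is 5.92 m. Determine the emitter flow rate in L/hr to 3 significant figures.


Approach: apply the emitter characteristic equation, q = Kd * h^x.
q = 3.37 * 5.92^0.457 = 7.60 L/hr
Therefore the emitter flow rate = 7.60 L/hr.


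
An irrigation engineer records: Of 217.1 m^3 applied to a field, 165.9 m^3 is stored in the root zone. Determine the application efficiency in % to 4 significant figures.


Approach: apply the application efficiency ratio, Ea = (stored/applied)*100.
Ea = (165.9/217.1)*100 = 76.42 %
Therefore the application efficiency = 76.42 %.


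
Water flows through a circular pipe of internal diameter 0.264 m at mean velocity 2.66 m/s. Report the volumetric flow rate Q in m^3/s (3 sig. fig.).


Approach: apply the continuity equation for pipe flow, Q = A * v with A = pi*(D/2)^2.
A = pi*(0.264/2)^2 = 0.054739 m^2
Q = 0.054739 * 2.66 = 0.146 m^3/s
Therefore the volumetric flow rate Q = 0.146 m^3/s.


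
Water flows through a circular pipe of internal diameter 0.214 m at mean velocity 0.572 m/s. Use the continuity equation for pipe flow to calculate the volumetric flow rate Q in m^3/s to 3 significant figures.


Approach: apply the continuity equation for pipe flow, Q = A * v with A = pi*(D/2)^2.
A = pi*(0.214/2)^2 = 0.035968 m^2
Q = 0.035968 * 0.572 = 0.0206 m^3/s
Therefore the volumetric flow rate Q = 0.0206 m^3/s.


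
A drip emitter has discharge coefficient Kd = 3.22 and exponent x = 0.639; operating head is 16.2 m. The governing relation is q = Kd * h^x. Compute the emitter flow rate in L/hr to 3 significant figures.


q = 3.22 * 16.2^0.639 = 19.1 L/hr
Therefore the emitter flow rate = 19.1 L/hr.


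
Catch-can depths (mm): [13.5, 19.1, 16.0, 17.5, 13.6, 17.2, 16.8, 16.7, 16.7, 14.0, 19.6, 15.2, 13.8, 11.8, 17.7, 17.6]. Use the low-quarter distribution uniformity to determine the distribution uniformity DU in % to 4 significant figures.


Approach: apply the low-quarter distribution uniformity, DU = (mean of lowest quarter of readings / overall mean)*100.
sorted lowest 4 of 16: [11.8, 13.5, 13.6, 13.8] -> mean = 13.1750 mm
overall mean = 16.0500 mm
DU = (13.1750/16.0500)*100 = 82.09 %
Therefore the distribution uniformity DU = 82.09 %.


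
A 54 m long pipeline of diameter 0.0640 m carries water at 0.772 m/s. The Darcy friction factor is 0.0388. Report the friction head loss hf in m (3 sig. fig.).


Approach: apply the Darcy-Weisbach equation, hf = f*(L/D)*(v^2/(2g)).
hf = 0.0388 * (54/0.0640) * (0.772^2 / (2*9.81))
hf = 0.994 m
Therefore the friction head loss hf = 0.994 m.


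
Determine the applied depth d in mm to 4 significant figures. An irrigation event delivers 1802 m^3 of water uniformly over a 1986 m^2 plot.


Approach: apply depth from volume over area, d = (V/A)*1000.
d = (1802 / 1986) * 1000 = 907.4 mm
Therefore the applied depth d = 907.4 mm.


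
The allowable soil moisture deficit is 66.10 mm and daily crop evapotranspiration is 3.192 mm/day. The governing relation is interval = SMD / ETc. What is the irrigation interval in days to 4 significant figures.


interval = 66.10 / 3.192 = 20.71 days
Therefore the irrigation interval = 20.71 days.


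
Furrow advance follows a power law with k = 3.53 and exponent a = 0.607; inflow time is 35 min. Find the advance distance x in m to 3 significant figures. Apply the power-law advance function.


Approach: apply the power-law advance function, x = k*t^a.
x = 3.53 * 35^0.607 = 30.6 m
Therefore the advance distance x = 30.6 m.


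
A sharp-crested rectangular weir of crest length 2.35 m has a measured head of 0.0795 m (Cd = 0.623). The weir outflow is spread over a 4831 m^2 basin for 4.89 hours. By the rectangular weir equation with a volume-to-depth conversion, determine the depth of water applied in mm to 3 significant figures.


Approach: apply the rectangular weir equation with a volume-to-depth conversion, Q = (2/3)*Cd*L*sqrt(2g)*H^1.5; d = Q*t/A * 1000.
Step 1 — weir discharge:
  Q = (2/3)*0.623*2.35*sqrt(2*9.81)*0.0795^1.5 = 0.096909 m^3/s
Step 2 — volume: V = 0.096909 * 4.89*3600 = 1706.0 m^3
Step 3 — depth: d = V/A * 1000 = 1706.0/4831 * 1000 = 353 mm
Therefore the depth of water applied = 353 mm.


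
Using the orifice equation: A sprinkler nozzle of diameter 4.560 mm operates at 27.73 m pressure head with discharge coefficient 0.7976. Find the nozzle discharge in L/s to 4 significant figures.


Approach: apply the orifice equation, Q = Cd*A*sqrt(2*g*h), A = pi*(d/2)^2.
A = pi*(4.560e-3/2)^2 = 1.63313e-05 m^2
Q = 0.7976 * 1.63313e-05 * sqrt(2*9.81*27.73) * 1000 = 0.3038 L/s
Therefore the nozzle discharge = 0.3038 L/s.


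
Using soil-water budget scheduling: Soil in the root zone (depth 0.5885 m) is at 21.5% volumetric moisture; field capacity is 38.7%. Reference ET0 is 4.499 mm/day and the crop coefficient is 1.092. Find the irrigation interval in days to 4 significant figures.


Approach: apply soil-water budget scheduling, SMD = (FC-theta)/100*depth*1000; ETc = ET0*Kc; interval = SMD/ETc.
Step 1 — soil moisture deficit:
  SMD = (38.7 - 21.5)/100 * 0.5885 * 1000 = 101.222 mm
Step 2 — daily crop ET (ETc = ET0*Kc):
  ETc = 4.499 * 1.092 = 4.91291 mm/day
Step 3 — irrigation interval (SMD/ETc):
  interval = 101.222 / 4.91291 = 20.60 days
Therefore the irrigation interval = 20.60 days.


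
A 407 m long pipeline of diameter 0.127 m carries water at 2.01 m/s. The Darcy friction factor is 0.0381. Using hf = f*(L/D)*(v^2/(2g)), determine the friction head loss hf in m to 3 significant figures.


hf = 0.0381 * (407/0.127) * (2.01^2 / (2*9.81))
hf = 25.1 m
Therefore the friction head loss hf = 25.1 m.


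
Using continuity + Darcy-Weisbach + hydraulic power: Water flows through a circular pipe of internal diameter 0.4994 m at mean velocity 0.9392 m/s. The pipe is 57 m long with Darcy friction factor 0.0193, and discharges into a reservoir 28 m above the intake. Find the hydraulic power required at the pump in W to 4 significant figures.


Approach: apply continuity + Darcy-Weisbach + hydraulic power, Q = A*v; hf = f*(L/D)*(v^2/(2g)); H = static + hf; P = rho*g*Q*H.
Step 1 — flow rate (continuity, Q = A*v):
  A = pi*(0.4994/2)^2 = 0.195879 m^2
  Q = 0.195879 * 0.9392 = 0.183969 m^3/s
Step 2 — friction head loss (Darcy-Weisbach):
  hf = 0.0193 * (57/0.4994) * (0.9392^2 / (2*9.81))
  hf = 0.0990378 m
Step 3 — total head: H = 28 + 0.0990378 = 28.0990 m
Step 4 — hydraulic power (P = rho*g*Q*H):
  P = 1000 * 9.81 * 0.183969 * 28.0990 = 50710 W
Therefore the hydraulic power required at the pump = 50710 W.


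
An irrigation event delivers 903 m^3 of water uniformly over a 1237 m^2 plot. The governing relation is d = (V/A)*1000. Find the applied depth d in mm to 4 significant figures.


d = (903 / 1237) * 1000 = 730.0 mm
Therefore the applied depth d = 730.0 mm.


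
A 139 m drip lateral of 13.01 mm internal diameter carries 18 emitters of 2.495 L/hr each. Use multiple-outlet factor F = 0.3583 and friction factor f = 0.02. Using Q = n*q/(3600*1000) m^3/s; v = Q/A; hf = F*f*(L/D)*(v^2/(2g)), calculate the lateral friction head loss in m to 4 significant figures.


Q = 18*2.495/(3600*1000) = 1.24750e-05 m^3/s
A = pi*(13.01e-3/2)^2 = 1.32937e-04 m^2, so v = Q/A = 0.0938417 m/s
hf = 0.3583*0.02*(139/0.01301)*(0.0938417^2/(2*9.81)) = 0.03436 m
Therefore the lateral friction head loss = 0.03436 m.


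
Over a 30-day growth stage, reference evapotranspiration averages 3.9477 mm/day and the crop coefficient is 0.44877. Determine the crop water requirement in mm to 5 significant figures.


Approach: apply the crop water requirement relation, CWR = ET0 * Kc * days.
CWR = 3.9477 * 0.44877 * 30 = 53.148 mm
Therefore the crop water requirement = 53.148 mm.


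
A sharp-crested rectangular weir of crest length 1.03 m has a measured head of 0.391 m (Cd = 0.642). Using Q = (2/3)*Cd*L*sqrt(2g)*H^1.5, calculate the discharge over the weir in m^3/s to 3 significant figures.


Q = (2/3)*0.642*1.03*sqrt(2*9.81)*0.391^1.5 = 0.477 m^3/s
Therefore the discharge over the weir = 0.477 m^3/s.


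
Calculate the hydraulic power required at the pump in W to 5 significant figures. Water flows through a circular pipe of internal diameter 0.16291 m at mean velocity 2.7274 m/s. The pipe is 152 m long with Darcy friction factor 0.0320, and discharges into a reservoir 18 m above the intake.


Approach: apply continuity + Darcy-Weisbach + hydraulic power, Q = A*v; hf = f*(L/D)*(v^2/(2g)); H = static + hf; P = rho*g*Q*H.
Step 1 — flow rate (continuity, Q = A*v):
  A = pi*(0.16291/2)^2 = 0.02084421 m^2
  Q = 0.02084421 * 2.7274 = 0.05685049 m^3/s
Step 2 — friction head loss (Darcy-Weisbach):
  hf = 0.0320 * (152/0.16291) * (2.7274^2 / (2*9.81))
  hf = 11.31995 m
Step 3 — total head: H = 18 + 11.31995 = 29.31995 m
Step 4 — hydraulic power (P = rho*g*Q*H):
  P = 1000 * 9.81 * 0.05685049 * 29.31995 = 16352 W
Therefore the hydraulic power required at the pump = 16352 W.


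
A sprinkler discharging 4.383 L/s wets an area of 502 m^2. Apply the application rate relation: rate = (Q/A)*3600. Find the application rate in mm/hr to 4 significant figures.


rate = (4.383 / 502) * 3600 = 31.43 mm/hr
Therefore the application rate = 31.43 mm/hr.


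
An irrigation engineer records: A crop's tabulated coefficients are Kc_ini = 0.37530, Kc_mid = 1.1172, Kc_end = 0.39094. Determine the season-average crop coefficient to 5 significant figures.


Approach: apply a simple seasonal average, Kc_avg = (Kc_ini + Kc_mid + Kc_end)/3.
Kc_avg = (0.37530 + 1.1172 + 0.39094)/3 = 0.62781
Therefore the season-average crop coefficient = 0.62781.


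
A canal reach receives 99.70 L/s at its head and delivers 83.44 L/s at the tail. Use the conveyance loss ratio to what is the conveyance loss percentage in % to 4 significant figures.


Approach: apply the conveyance loss ratio, loss% = ((Q_head - Q_tail)/Q_head)*100.
loss = ((99.70 - 83.44)/99.70)*100 = 16.31 %
Therefore the conveyance loss percentage = 16.31 %.


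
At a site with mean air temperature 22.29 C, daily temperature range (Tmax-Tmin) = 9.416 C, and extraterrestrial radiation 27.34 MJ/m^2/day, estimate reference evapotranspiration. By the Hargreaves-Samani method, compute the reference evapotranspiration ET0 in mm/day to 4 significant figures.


Approach: apply the Hargreaves-Samani method, ET0 = 0.0023*(Tmean+17.8)*sqrt(Tmax-Tmin)*0.408*Ra.
ET0 = 0.0023*(22.29+17.8)*sqrt(9.416)*0.408*27.34 = 3.156 mm/day
Therefore the reference evapotranspiration ET0 = 3.156 mm/day.


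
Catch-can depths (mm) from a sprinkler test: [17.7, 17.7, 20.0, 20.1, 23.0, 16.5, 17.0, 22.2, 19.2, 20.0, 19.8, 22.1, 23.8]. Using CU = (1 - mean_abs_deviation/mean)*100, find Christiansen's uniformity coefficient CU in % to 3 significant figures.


mean = 19.931 mm
mean |d_i - mean| = 1.7976 mm
CU = (1 - 1.7976/19.931)*100 = 91.0 %
Therefore Christiansen's uniformity coefficient CU = 91.0 %.


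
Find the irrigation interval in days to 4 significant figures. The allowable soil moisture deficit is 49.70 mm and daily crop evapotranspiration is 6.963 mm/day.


Approach: apply the irrigation interval relation, interval = SMD / ETc.
interval = 49.70 / 6.963 = 7.138 days
Therefore the irrigation interval = 7.138 days.


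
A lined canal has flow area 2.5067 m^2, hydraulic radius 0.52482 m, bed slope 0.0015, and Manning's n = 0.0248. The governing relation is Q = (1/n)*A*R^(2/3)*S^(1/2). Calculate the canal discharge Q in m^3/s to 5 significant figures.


Q = (1/0.0248) * 2.5067 * 0.52482^(2/3) * 0.0015^(1/2) = 2.5470 m^3/s
Therefore the canal discharge Q = 2.5470 m^3/s.


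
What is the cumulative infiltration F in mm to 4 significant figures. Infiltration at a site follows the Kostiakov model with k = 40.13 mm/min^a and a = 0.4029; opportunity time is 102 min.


Approach: apply the Kostiakov infiltration equation, F = k*t^a.
F = 40.13 * 102^0.4029 = 258.7 mm
Therefore the cumulative infiltration F = 258.7 mm.


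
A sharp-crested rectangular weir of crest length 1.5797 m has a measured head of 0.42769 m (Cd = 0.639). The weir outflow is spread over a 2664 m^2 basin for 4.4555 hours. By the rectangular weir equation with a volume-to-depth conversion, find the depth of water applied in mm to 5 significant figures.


Approach: apply the rectangular weir equation with a volume-to-depth conversion, Q = (2/3)*Cd*L*sqrt(2g)*H^1.5; d = Q*t/A * 1000.
Step 1 — weir discharge:
  Q = (2/3)*0.639*1.5797*sqrt(2*9.81)*0.42769^1.5 = 0.8337337 m^3/s
Step 2 — volume: V = 0.8337337 * 4.4555*3600 = 13372.92 m^3
Step 3 — depth: d = V/A * 1000 = 13372.92/2664 * 1000 = 5019.9 mm
Therefore the depth of water applied = 5019.9 mm.


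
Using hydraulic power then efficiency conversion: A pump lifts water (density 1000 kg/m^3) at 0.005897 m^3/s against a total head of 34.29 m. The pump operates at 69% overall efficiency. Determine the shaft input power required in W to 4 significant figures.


Approach: apply hydraulic power then efficiency conversion, P = rho*g*Q*H; P_in = P/eta.
Step 1 — hydraulic power (P = rho*g*Q*H):
  P = 1000 * 9.81 * 0.005897 * 34.29 = 1983.66 W
Step 2 — input power: P_in = P/eta = 1983.66 / 0.69 = 2875 W
Therefore the shaft input power required = 2875 W.


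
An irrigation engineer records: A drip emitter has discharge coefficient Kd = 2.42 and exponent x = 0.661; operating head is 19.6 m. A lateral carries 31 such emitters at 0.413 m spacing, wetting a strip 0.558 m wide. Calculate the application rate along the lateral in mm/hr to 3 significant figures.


Approach: apply the emitter equation with a lateral mass balance, q = Kd*h^x; Q = n*q; rate = Q/(n*spacing*width).
Step 1 — single emitter flow (q = Kd*h^x):
  q = 2.42 * 19.6^0.661 = 17.298 L/hr
Step 2 — total lateral flow: Q = 31 * 17.298 = 536.24 L/hr
Step 3 — wetted area: A = 31 * 0.413 * 0.558 = 7.1441 m^2
Step 4 — application rate: Q/A = 536.24/7.1441 = 75.1 mm/hr
Therefore the application rate along the lateral = 75.1 mm/hr.


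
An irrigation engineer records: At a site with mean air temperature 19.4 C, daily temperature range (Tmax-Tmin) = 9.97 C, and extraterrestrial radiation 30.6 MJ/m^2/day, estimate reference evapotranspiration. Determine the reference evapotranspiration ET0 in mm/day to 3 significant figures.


Approach: apply the Hargreaves-Samani method, ET0 = 0.0023*(Tmean+17.8)*sqrt(Tmax-Tmin)*0.408*Ra.
ET0 = 0.0023*(19.4+17.8)*sqrt(9.97)*0.408*30.6 = 3.37 mm/day
Therefore the reference evapotranspiration ET0 = 3.37 mm/day.


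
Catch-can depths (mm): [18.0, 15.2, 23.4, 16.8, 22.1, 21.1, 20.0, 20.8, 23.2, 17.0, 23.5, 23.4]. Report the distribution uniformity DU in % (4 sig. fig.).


Approach: apply the low-quarter distribution uniformity, DU = (mean of lowest quarter of readings / overall mean)*100.
sorted lowest 3 of 12: [15.2, 16.8, 17.0] -> mean = 16.3333 mm
overall mean = 20.3750 mm
DU = (16.3333/20.3750)*100 = 80.16 %
Therefore the distribution uniformity DU = 80.16 %.


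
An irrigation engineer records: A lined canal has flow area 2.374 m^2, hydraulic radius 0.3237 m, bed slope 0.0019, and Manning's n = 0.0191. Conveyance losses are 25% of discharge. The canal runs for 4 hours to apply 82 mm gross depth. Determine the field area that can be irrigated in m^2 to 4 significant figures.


Approach: apply Manning's equation with a conveyance and depth budget, Q = (1/n)*A*R^(2/3)*S^(1/2); Q_field = Q*(1-loss); Area = Q_field*t/(d/1000).
Step 1 — canal discharge (Manning's equation):
  Q = (1/0.0191) * 2.374 * 0.3237^(2/3) * 0.0019^(1/2) = 2.55419 m^3/s
Step 2 — delivered flow: Q_field = 2.55419*(1 - 25/100) = 1.91564 m^3/s
Step 3 — volume delivered: V = 1.91564 * 4*3600 = 27585.2 m^3
Step 4 — area served: A = V / (depth/1000) = 27585.2 / 0.082 = 336400 m^2
Therefore the field area that can be irrigated = 336400 m^2.


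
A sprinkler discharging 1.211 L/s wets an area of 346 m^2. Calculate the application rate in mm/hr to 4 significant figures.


Approach: apply the application rate relation, rate = (Q/A)*3600.
rate = (1.211 / 346) * 3600 = 12.60 mm/hr
Therefore the application rate = 12.60 mm/hr.


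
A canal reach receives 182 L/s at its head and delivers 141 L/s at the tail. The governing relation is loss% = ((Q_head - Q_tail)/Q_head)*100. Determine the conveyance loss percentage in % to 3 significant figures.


loss = ((182 - 141)/182)*100 = 22.5 %
Therefore the conveyance loss percentage = 22.5 %.


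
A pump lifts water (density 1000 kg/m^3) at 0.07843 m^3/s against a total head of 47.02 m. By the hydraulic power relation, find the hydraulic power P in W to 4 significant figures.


Approach: apply the hydraulic power relation, P = rho*g*Q*H.
P = 1000 * 9.81 * 0.07843 * 47.02 = 36180 W
Therefore the hydraulic power P = 36180 W.


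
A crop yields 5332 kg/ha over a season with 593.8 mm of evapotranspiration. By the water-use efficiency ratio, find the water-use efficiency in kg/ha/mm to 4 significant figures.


Approach: apply the water-use efficiency ratio, WUE = yield/ET.
WUE = 5332 / 593.8 = 8.979 kg/ha/mm
Therefore the water-use efficiency = 8.979 kg/ha/mm.


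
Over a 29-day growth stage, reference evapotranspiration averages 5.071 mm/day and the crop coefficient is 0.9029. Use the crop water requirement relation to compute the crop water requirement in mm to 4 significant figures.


Approach: apply the crop water requirement relation, CWR = ET0 * Kc * days.
CWR = 5.071 * 0.9029 * 29 = 132.8 mm
Therefore the crop water requirement = 132.8 mm.


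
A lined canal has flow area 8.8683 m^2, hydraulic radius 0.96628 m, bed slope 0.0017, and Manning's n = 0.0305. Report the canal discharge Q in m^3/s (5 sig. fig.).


Approach: apply Manning's equation, Q = (1/n)*A*R^(2/3)*S^(1/2).
Q = (1/0.0305) * 8.8683 * 0.96628^(2/3) * 0.0017^(1/2) = 11.717 m^3/s
Therefore the canal discharge Q = 11.717 m^3/s.


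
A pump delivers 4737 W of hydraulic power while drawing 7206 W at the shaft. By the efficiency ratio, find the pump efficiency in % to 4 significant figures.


Approach: apply the efficiency ratio, eta = (P_out/P_in)*100.
eta = (4737 / 7206) * 100 = 65.74 %
Therefore the pump efficiency = 65.74 %.


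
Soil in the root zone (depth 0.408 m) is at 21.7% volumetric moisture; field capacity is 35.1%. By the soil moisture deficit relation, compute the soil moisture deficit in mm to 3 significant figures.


Approach: apply the soil moisture deficit relation, SMD = (FC - theta)/100 * depth * 1000.
SMD = (35.1 - 21.7)/100 * 0.408 * 1000 = 54.7 mm
Therefore the soil moisture deficit = 54.7 mm.


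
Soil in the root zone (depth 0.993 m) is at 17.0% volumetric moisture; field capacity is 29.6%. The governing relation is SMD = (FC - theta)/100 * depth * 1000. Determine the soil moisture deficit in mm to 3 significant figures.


SMD = (29.6 - 17.0)/100 * 0.993 * 1000 = 125 mm
Therefore the soil moisture deficit = 125 mm.


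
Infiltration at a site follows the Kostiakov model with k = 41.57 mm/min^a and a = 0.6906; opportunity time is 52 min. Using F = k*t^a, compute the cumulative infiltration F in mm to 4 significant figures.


F = 41.57 * 52^0.6906 = 636.6 mm
Therefore the cumulative infiltration F = 636.6 mm.


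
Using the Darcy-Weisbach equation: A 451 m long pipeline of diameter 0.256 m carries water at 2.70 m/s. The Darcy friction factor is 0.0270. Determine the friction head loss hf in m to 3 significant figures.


Approach: apply the Darcy-Weisbach equation, hf = f*(L/D)*(v^2/(2g)).
hf = 0.0270 * (451/0.256) * (2.70^2 / (2*9.81))
hf = 17.7 m
Therefore the friction head loss hf = 17.7 m.


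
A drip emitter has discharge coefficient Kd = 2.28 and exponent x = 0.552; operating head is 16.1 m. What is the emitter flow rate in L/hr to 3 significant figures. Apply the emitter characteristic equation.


Approach: apply the emitter characteristic equation, q = Kd * h^x.
q = 2.28 * 16.1^0.552 = 10.6 L/hr
Therefore the emitter flow rate = 10.6 L/hr.


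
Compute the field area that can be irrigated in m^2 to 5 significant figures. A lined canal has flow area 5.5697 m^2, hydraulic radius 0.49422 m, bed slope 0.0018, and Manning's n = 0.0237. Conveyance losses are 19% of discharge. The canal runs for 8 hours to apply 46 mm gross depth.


Approach: apply Manning's equation with a conveyance and depth budget, Q = (1/n)*A*R^(2/3)*S^(1/2); Q_field = Q*(1-loss); Area = Q_field*t/(d/1000).
Step 1 — canal discharge (Manning's equation):
  Q = (1/0.0237) * 5.5697 * 0.49422^(2/3) * 0.0018^(1/2) = 6.232562 m^3/s
Step 2 — delivered flow: Q_field = 6.232562*(1 - 19/100) = 5.048375 m^3/s
Step 3 — volume delivered: V = 5.048375 * 8*3600 = 145393.2 m^3
Step 4 — area served: A = V / (depth/1000) = 145393.2 / 0.046 = 3160700 m^2
Therefore the field area that can be irrigated = 3160700 m^2.


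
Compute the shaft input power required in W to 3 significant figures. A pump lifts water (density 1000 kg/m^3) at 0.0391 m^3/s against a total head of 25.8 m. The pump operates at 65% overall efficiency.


Approach: apply hydraulic power then efficiency conversion, P = rho*g*Q*H; P_in = P/eta.
Step 1 — hydraulic power (P = rho*g*Q*H):
  P = 1000 * 9.81 * 0.0391 * 25.8 = 9896.1 W
Step 2 — input power: P_in = P/eta = 9896.1 / 0.65 = 15200 W
Therefore the shaft input power required = 15200 W.


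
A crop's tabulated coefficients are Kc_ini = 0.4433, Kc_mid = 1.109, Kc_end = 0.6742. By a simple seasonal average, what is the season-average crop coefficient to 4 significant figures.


Approach: apply a simple seasonal average, Kc_avg = (Kc_ini + Kc_mid + Kc_end)/3.
Kc_avg = (0.4433 + 1.109 + 0.6742)/3 = 0.7422
Therefore the season-average crop coefficient = 0.7422.


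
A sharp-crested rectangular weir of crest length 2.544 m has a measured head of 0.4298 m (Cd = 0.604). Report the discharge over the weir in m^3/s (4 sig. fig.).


Approach: apply the rectangular weir equation, Q = (2/3)*Cd*L*sqrt(2g)*H^1.5.
Q = (2/3)*0.604*2.544*sqrt(2*9.81)*0.4298^1.5 = 1.279 m^3/s
Therefore the discharge over the weir = 1.279 m^3/s.


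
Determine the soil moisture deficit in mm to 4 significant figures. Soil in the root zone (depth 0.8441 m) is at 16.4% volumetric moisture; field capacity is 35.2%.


Approach: apply the soil moisture deficit relation, SMD = (FC - theta)/100 * depth * 1000.
SMD = (35.2 - 16.4)/100 * 0.8441 * 1000 = 158.7 mm
Therefore the soil moisture deficit = 158.7 mm.


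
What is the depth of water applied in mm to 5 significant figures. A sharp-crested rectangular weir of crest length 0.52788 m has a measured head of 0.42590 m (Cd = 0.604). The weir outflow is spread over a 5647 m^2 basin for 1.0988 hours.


Approach: apply the rectangular weir equation with a volume-to-depth conversion, Q = (2/3)*Cd*L*sqrt(2g)*H^1.5; d = Q*t/A * 1000.
Step 1 — weir discharge:
  Q = (2/3)*0.604*0.52788*sqrt(2*9.81)*0.42590^1.5 = 0.2616928 m^3/s
Step 2 — volume: V = 0.2616928 * 1.0988*3600 = 1035.173 m^3
Step 3 — depth: d = V/A * 1000 = 1035.173/5647 * 1000 = 183.31 mm
Therefore the depth of water applied = 183.31 mm.


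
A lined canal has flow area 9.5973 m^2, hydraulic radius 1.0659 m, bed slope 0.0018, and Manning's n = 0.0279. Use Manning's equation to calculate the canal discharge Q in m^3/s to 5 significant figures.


Approach: apply Manning's equation, Q = (1/n)*A*R^(2/3)*S^(1/2).
Q = (1/0.0279) * 9.5973 * 1.0659^(2/3) * 0.0018^(1/2) = 15.229 m^3/s
Therefore the canal discharge Q = 15.229 m^3/s.


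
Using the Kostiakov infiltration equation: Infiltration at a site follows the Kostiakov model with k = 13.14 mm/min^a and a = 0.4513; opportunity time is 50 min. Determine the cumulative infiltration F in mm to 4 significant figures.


Approach: apply the Kostiakov infiltration equation, F = k*t^a.
F = 13.14 * 50^0.4513 = 76.80 mm
Therefore the cumulative infiltration F = 76.80 mm.


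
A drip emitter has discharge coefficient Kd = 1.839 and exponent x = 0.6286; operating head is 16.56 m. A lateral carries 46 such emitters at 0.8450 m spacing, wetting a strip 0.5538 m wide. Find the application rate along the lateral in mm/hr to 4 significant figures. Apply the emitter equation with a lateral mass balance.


Approach: apply the emitter equation with a lateral mass balance, q = Kd*h^x; Q = n*q; rate = Q/(n*spacing*width).
Step 1 — single emitter flow (q = Kd*h^x):
  q = 1.839 * 16.56^0.6286 = 10.7370 L/hr
Step 2 — total lateral flow: Q = 46 * 10.7370 = 493.902 L/hr
Step 3 — wetted area: A = 46 * 0.8450 * 0.5538 = 21.5262 m^2
Step 4 — application rate: Q/A = 493.902/21.5262 = 22.94 mm/hr
Therefore the application rate along the lateral = 22.94 mm/hr.


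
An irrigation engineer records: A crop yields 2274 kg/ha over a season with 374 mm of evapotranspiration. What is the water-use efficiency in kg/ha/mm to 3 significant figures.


Approach: apply the water-use efficiency ratio, WUE = yield/ET.
WUE = 2274 / 374 = 6.08 kg/ha/mm
Therefore the water-use efficiency = 6.08 kg/ha/mm.


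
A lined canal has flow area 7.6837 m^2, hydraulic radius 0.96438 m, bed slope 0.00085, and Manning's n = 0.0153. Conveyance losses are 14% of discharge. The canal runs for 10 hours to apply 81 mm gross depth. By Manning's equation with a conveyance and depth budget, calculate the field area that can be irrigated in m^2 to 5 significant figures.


Approach: apply Manning's equation with a conveyance and depth budget, Q = (1/n)*A*R^(2/3)*S^(1/2); Q_field = Q*(1-loss); Area = Q_field*t/(d/1000).
Step 1 — canal discharge (Manning's equation):
  Q = (1/0.0153) * 7.6837 * 0.96438^(2/3) * 0.00085^(1/2) = 14.29181 m^3/s
Step 2 — delivered flow: Q_field = 14.29181*(1 - 14/100) = 12.29096 m^3/s
Step 3 — volume delivered: V = 12.29096 * 10*3600 = 442474.4 m^3
Step 4 — area served: A = V / (depth/1000) = 442474.4 / 0.081 = 5462600 m^2
Therefore the field area that can be irrigated = 5462600 m^2.
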